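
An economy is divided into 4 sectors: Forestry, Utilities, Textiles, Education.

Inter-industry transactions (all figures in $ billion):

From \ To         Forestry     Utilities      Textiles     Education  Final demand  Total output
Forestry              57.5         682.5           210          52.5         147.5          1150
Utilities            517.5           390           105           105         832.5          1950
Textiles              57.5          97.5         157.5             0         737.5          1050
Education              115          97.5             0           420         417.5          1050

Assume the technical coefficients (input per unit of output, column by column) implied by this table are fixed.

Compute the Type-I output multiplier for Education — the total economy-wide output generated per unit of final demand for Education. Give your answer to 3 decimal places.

Technical coefficients a_ij = z_ij / X_j:
  a_FF = 57.5/1150 = 0.05, a_UF = 517.5/1150 = 0.45, a_TF = 57.5/1150 = 0.05, a_EF = 115/1150 = 0.10
  a_FU = 682.5/1950 = 0.35, a_UU = 390/1950 = 0.20, a_TU = 97.5/1950 = 0.05, a_EU = 97.5/1950 = 0.05
  a_FT = 210/1050 = 0.20, a_UT = 105/1050 = 0.10, a_TT = 157.5/1050 = 0.15, a_ET = 0/1050 = 0.00
  a_FE = 52.5/1050 = 0.05, a_UE = 105/1050 = 0.10, a_TE = 0/1050 = 0.00, a_EE = 420/1050 = 0.40
I − A =
  [   0.95    -0.35    -0.20    -0.05]
  [  -0.45     0.80    -0.10    -0.10]
  [  -0.05    -0.05     0.85     0.00]
  [  -0.10    -0.05     0.00     0.60]
Compute the cofactors C_ij = (−1)^(i+j)·(3×3 minor ij) of I−A; the adjugate is their transpose:
adj(I−A) = Cᵀ =
  [ 0.400750   0.186625   0.116250   0.064500]
  [ 0.241000   0.474250   0.112500   0.099125]
  [ 0.037750   0.038875   0.348125   0.009625]
  [ 0.086875   0.070625   0.028750   0.493125]
det(I−A) = Σ_j (I−A)_1j·C_1j = (0.95)(0.400750) + (-0.35)(0.241000) + (-0.20)(0.037750) + (-0.05)(0.086875) = 0.28446875
(I − A)⁻¹ = adj(I−A) / det(I−A) ≈
  [   1.4088     0.6560     0.4087     0.2267]
  [   0.8472     1.6671     0.3955     0.3485]
  [   0.1327     0.1367     1.2238     0.0338]
  [   0.3054     0.2483     0.1011     1.7335]
The output multiplier for sector j is the column-j sum of the Leontief inverse (I − A)⁻¹ = adj(I−A) / det(I−A).
Column E of adj(I−A): (0.064500, 0.099125, 0.009625, 0.493125); det(I−A) = 0.28446875.
m_E = (0.064500 + 0.099125 + 0.009625 + 0.493125) / 0.28446875 = 0.666375 / 0.28446875 ≈ 2.343.

m_E = 2.343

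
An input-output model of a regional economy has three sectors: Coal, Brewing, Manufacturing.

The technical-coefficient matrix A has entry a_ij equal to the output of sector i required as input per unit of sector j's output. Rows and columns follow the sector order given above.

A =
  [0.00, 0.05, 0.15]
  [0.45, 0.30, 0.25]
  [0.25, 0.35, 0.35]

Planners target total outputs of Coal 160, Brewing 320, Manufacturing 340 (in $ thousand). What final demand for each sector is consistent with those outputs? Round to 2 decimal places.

I − A =
  [   1.00    -0.05    -0.15]
  [  -0.45     0.70    -0.25]
  [  -0.25    -0.35     0.65]
d = (I − A) x:
  d_C = (+1.00)·160 + (-0.05)·320 + (-0.15)·340 = 93.00
  d_B = (-0.45)·160 + (+0.70)·320 + (-0.25)·340 = 67.00
  d_M = (-0.25)·160 + (-0.35)·320 + (+0.65)·340 = 69.00

d_C = 93.00, d_B = 67.00, d_M = 69.00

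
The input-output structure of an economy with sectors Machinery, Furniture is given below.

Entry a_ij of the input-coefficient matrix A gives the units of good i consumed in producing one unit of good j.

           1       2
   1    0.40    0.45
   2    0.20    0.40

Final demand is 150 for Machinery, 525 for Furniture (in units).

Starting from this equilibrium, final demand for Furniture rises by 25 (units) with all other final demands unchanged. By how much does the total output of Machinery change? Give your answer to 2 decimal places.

Δx_1 = 41.67

I − A =
  [   0.60    -0.45]
  [  -0.20     0.60]
det(I−A) = (0.60)(0.60) − (-0.45)(-0.20) = 0.2700
adj(I−A) = [[0.60, 0.45], [0.20, 0.60]]
(I − A)⁻¹ = adj(I−A) / det(I−A) ≈
  [   2.2222     1.6667]
  [   0.7407     2.2222]
Δx = (I − A)⁻¹ Δd with Δd having +25 in the Furniture component and 0 elsewhere.
So Δx_1 = L_12 · (+25), where L_12 = adj(I−A)_12 / det(I−A) = 0.45 / 0.2700.
Δx_1 = 0.45 × (+25) / 0.2700 = 11.25 / 0.2700 ≈ 41.67.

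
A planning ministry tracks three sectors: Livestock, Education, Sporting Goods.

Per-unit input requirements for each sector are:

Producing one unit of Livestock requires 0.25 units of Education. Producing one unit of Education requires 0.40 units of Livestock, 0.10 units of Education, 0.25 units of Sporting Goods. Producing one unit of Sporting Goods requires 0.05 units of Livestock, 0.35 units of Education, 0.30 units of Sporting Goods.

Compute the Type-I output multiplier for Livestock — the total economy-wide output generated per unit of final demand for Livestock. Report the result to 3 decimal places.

I − A =
  [   1.00    -0.40    -0.05]
  [  -0.25     0.90    -0.35]
  [   0.00    -0.25     0.70]
Cofactors of I−A, C_ij = (−1)^(i+j)·(minor ij) (rows/columns in the sector order above):
  C_11 = (0.90)(0.70) − (-0.35)(-0.25) = 0.5425
  C_12 = −[(-0.25)(0.70) − (-0.35)(0.00)] = 0.1750
  C_13 = (-0.25)(-0.25) − (0.90)(0.00) = 0.0625
  C_21 = −[(-0.40)(0.70) − (-0.05)(-0.25)] = 0.2925
  C_22 = (1.00)(0.70) − (-0.05)(0.00) = 0.7000
  C_23 = −[(1.00)(-0.25) − (-0.40)(0.00)] = 0.2500
  C_31 = (-0.40)(-0.35) − (-0.05)(0.90) = 0.1850
  C_32 = −[(1.00)(-0.35) − (-0.05)(-0.25)] = 0.3625
  C_33 = (1.00)(0.90) − (-0.40)(-0.25) = 0.8000
det(I−A) = Σ_j (I−A)_1j·C_1j = (1.00)(0.5425) + (-0.40)(0.1750) + (-0.05)(0.0625) = 0.469375
adj(I−A) = Cᵀ =
  [ 0.5425   0.2925   0.1850]
  [ 0.1750   0.7000   0.3625]
  [ 0.0625   0.2500   0.8000]
(I − A)⁻¹ = adj(I−A) / det(I−A) ≈
  [   1.1558     0.6232     0.3941]
  [   0.3728     1.4913     0.7723]
  [   0.1332     0.5326     1.7044]
The output multiplier for sector j is the column-j sum of the Leontief inverse (I − A)⁻¹ = adj(I−A) / det(I−A).
Column 1 of adj(I−A): (0.5425, 0.1750, 0.0625); det(I−A) = 0.469375.
m_1 = (0.5425 + 0.1750 + 0.0625) / 0.469375 = 0.78 / 0.469375 ≈ 1.662.

m_1 = 1.662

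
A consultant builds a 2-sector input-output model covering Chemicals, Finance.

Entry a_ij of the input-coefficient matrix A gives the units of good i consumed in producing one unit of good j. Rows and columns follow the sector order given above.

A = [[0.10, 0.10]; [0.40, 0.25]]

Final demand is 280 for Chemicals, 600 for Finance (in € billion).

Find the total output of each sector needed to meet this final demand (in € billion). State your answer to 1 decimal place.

I − A =
  [   0.90    -0.10]
  [  -0.40     0.75]
det(I−A) = (0.90)(0.75) − (-0.10)(-0.40) = 0.6350
adj(I−A) = [[0.75, 0.10], [0.40, 0.90]]
(I − A)⁻¹ = adj(I−A) / det(I−A) ≈
  [   1.1811     0.1575]
  [   0.6299     1.4173]
x = (I − A)⁻¹ d = adj(I−A)·d / det(I−A), with det(I−A) = 0.6350:
  x_C = (0.75·280 + 0.10·600) / 0.6350 = 270.00 / 0.6350 ≈ 425.2
  x_F = (0.40·280 + 0.90·600) / 0.6350 = 652.00 / 0.6350 ≈ 1026.8

x_C = 425.2, x_F = 1026.8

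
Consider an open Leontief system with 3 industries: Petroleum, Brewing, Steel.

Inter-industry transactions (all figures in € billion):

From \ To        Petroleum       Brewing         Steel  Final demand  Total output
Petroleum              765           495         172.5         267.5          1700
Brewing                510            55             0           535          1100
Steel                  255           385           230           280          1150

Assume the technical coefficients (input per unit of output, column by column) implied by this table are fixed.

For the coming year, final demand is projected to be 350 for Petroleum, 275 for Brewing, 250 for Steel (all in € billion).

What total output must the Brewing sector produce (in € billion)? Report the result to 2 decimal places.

x_B = 769.81

Technical coefficients a_ij = z_ij / X_j:
  a_PP = 765/1700 = 0.45, a_BP = 510/1700 = 0.30, a_SP = 255/1700 = 0.15
  a_PB = 495/1100 = 0.45, a_BB = 55/1100 = 0.05, a_SB = 385/1100 = 0.35
  a_PS = 172.5/1150 = 0.15, a_BS = 0/1150 = 0.00, a_SS = 230/1150 = 0.20
I − A =
  [   0.55    -0.45    -0.15]
  [  -0.30     0.95     0.00]
  [  -0.15    -0.35     0.80]
Cofactors of I−A, C_ij = (−1)^(i+j)·(minor ij) (rows/columns in the sector order above):
  C_11 = (0.95)(0.80) − (0.00)(-0.35) = 0.7600
  C_12 = −[(-0.30)(0.80) − (0.00)(-0.15)] = 0.2400
  C_13 = (-0.30)(-0.35) − (0.95)(-0.15) = 0.2475
  C_21 = −[(-0.45)(0.80) − (-0.15)(-0.35)] = 0.4125
  C_22 = (0.55)(0.80) − (-0.15)(-0.15) = 0.4175
  C_23 = −[(0.55)(-0.35) − (-0.45)(-0.15)] = 0.2600
  C_31 = (-0.45)(0.00) − (-0.15)(0.95) = 0.1425
  C_32 = −[(0.55)(0.00) − (-0.15)(-0.30)] = 0.0450
  C_33 = (0.55)(0.95) − (-0.45)(-0.30) = 0.3875
det(I−A) = Σ_j (I−A)_1j·C_1j = (0.55)(0.7600) + (-0.45)(0.2400) + (-0.15)(0.2475) = 0.272875
adj(I−A) = Cᵀ =
  [ 0.7600   0.4125   0.1425]
  [ 0.2400   0.4175   0.0450]
  [ 0.2475   0.2600   0.3875]
(I − A)⁻¹ = adj(I−A) / det(I−A) ≈
  [   2.7852     1.5117     0.5222]
  [   0.8795     1.5300     0.1649]
  [   0.9070     0.9528     1.4201]
x = (I − A)⁻¹ d = adj(I−A)·d / det(I−A), with det(I−A) = 0.272875:
  x_P = (0.7600·350 + 0.4125·275 + 0.1425·250) / 0.272875 = 415.0625 / 0.272875 ≈ 1521.07
  x_B = (0.2400·350 + 0.4175·275 + 0.0450·250) / 0.272875 = 210.0625 / 0.272875 ≈ 769.81
  x_S = (0.2475·350 + 0.2600·275 + 0.3875·250) / 0.272875 = 255.00 / 0.272875 ≈ 934.49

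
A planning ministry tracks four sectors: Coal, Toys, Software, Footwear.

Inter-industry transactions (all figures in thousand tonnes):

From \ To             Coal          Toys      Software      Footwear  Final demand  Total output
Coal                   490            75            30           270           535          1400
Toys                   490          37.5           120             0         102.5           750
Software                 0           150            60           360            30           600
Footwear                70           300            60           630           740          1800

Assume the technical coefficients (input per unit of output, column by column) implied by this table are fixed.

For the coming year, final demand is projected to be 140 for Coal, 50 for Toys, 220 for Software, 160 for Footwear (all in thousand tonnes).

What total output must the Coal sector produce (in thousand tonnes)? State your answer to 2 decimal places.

Technical coefficients a_ij = z_ij / X_j:
  a_CC = 490/1400 = 0.35, a_TC = 490/1400 = 0.35, a_SC = 0/1400 = 0.00, a_FC = 70/1400 = 0.05
  a_CT = 75/750 = 0.10, a_TT = 37.5/750 = 0.05, a_ST = 150/750 = 0.20, a_FT = 300/750 = 0.40
  a_CS = 30/600 = 0.05, a_TS = 120/600 = 0.20, a_SS = 60/600 = 0.10, a_FS = 60/600 = 0.10
  a_CF = 270/1800 = 0.15, a_TF = 0/1800 = 0.00, a_SF = 360/1800 = 0.20, a_FF = 630/1800 = 0.35
I − A =
  [   0.65    -0.10    -0.05    -0.15]
  [  -0.35     0.95    -0.20     0.00]
  [   0.00    -0.20     0.90    -0.20]
  [  -0.05    -0.40    -0.10     0.65]
Compute the cofactors C_ij = (−1)^(i+j)·(3×3 minor ij) of I−A; the adjugate is their transpose:
adj(I−A) = Cᵀ =
  [ 0.494750   0.124000   0.070125   0.135750]
  [ 0.199750   0.360000   0.099625   0.076750]
  [ 0.083000   0.136000   0.350500   0.127000]
  [ 0.173750   0.252000   0.120625   0.494750]
det(I−A) = Σ_j (I−A)_1j·C_1j = (0.65)(0.494750) + (-0.10)(0.199750) + (-0.05)(0.083000) + (-0.15)(0.173750) = 0.2714
(I − A)⁻¹ = adj(I−A) / det(I−A) ≈
  [   1.8230     0.4569     0.2584     0.5002]
  [   0.7360     1.3265     0.3671     0.2828]
  [   0.3058     0.5011     1.2915     0.4679]
  [   0.6402     0.9285     0.4445     1.8230]
x = (I − A)⁻¹ d = adj(I−A)·d / det(I−A), with det(I−A) = 0.2714:
  x_C = (0.494750·140 + 0.124000·50 + 0.070125·220 + 0.135750·160) / 0.2714 = 112.6125 / 0.2714 ≈ 414.93
  x_T = (0.199750·140 + 0.360000·50 + 0.099625·220 + 0.076750·160) / 0.2714 = 80.1625 / 0.2714 ≈ 295.37
  x_S = (0.083000·140 + 0.136000·50 + 0.350500·220 + 0.127000·160) / 0.2714 = 115.85 / 0.2714 ≈ 426.86
  x_F = (0.173750·140 + 0.252000·50 + 0.120625·220 + 0.494750·160) / 0.2714 = 142.6225 / 0.2714 ≈ 525.51

x_C = 414.93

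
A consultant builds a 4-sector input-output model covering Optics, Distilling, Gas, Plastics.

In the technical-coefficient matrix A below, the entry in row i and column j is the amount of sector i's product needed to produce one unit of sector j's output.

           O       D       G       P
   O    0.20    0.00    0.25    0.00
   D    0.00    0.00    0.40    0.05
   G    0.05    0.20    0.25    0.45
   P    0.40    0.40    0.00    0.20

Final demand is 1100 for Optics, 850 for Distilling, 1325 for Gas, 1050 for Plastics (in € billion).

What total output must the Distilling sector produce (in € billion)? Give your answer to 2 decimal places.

x_D = 3303.41

I − A =
  [   0.80     0.00    -0.25     0.00]
  [   0.00     1.00    -0.40    -0.05]
  [  -0.05    -0.20     0.75    -0.45]
  [  -0.40    -0.40     0.00     0.80]
Compute the cofactors C_ij = (−1)^(i+j)·(3×3 minor ij) of I−A; the adjugate is their transpose:
adj(I−A) = Cᵀ =
  [ 0.449000   0.085000   0.195000   0.115000]
  [ 0.103000   0.425000   0.261000   0.173375]
  [ 0.223000   0.272000   0.624000   0.368000]
  [ 0.276000   0.255000   0.228000   0.523500]
det(I−A) = Σ_j (I−A)_1j·C_1j = (0.80)(0.449000) + (0.00)(0.103000) + (-0.25)(0.223000) + (0.00)(0.276000) = 0.30345
(I − A)⁻¹ = adj(I−A) / det(I−A) ≈
  [   1.4797     0.2801     0.6426     0.3790]
  [   0.3394     1.4006     0.8601     0.5713]
  [   0.7349     0.8964     2.0564     1.2127]
  [   0.9095     0.8403     0.7514     1.7252]
x = (I − A)⁻¹ d = adj(I−A)·d / det(I−A), with det(I−A) = 0.30345:
  x_O = (0.449000·1100 + 0.085000·850 + 0.195000·1325 + 0.115000·1050) / 0.30345 = 945.275 / 0.30345 ≈ 3115.09
  x_D = (0.103000·1100 + 0.425000·850 + 0.261000·1325 + 0.173375·1050) / 0.30345 = 1002.41875 / 0.30345 ≈ 3303.41
  x_G = (0.223000·1100 + 0.272000·850 + 0.624000·1325 + 0.368000·1050) / 0.30345 = 1689.70 / 0.30345 ≈ 5568.30
  x_P = (0.276000·1100 + 0.255000·850 + 0.228000·1325 + 0.523500·1050) / 0.30345 = 1372.125 / 0.30345 ≈ 4521.75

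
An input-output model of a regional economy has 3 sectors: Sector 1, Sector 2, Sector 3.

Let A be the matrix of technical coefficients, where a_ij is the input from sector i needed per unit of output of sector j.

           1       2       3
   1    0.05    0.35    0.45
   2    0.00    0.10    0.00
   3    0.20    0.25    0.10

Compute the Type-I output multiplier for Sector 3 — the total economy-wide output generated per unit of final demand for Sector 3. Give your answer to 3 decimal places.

m_3 = 1.830

I − A =
  [   0.95    -0.35    -0.45]
  [   0.00     0.90     0.00]
  [  -0.20    -0.25     0.90]
Cofactors of I−A, C_ij = (−1)^(i+j)·(minor ij) (rows/columns in the sector order above):
  C_11 = (0.90)(0.90) − (0.00)(-0.25) = 0.8100
  C_12 = −[(0.00)(0.90) − (0.00)(-0.20)] = 0.0000
  C_13 = (0.00)(-0.25) − (0.90)(-0.20) = 0.1800
  C_21 = −[(-0.35)(0.90) − (-0.45)(-0.25)] = 0.4275
  C_22 = (0.95)(0.90) − (-0.45)(-0.20) = 0.7650
  C_23 = −[(0.95)(-0.25) − (-0.35)(-0.20)] = 0.3075
  C_31 = (-0.35)(0.00) − (-0.45)(0.90) = 0.4050
  C_32 = −[(0.95)(0.00) − (-0.45)(0.00)] = 0.0000
  C_33 = (0.95)(0.90) − (-0.35)(0.00) = 0.8550
det(I−A) = Σ_j (I−A)_1j·C_1j = (0.95)(0.8100) + (-0.35)(0.0000) + (-0.45)(0.1800) = 0.6885
adj(I−A) = Cᵀ =
  [ 0.8100   0.4275   0.4050]
  [ 0.0000   0.7650   0.0000]
  [ 0.1800   0.3075   0.8550]
(I − A)⁻¹ = adj(I−A) / det(I−A) ≈
  [   1.1765     0.6209     0.5882]
  [   0.0000     1.1111     0.0000]
  [   0.2614     0.4466     1.2418]
The output multiplier for sector j is the column-j sum of the Leontief inverse (I − A)⁻¹ = adj(I−A) / det(I−A).
Column 3 of adj(I−A): (0.4050, 0.0000, 0.8550); det(I−A) = 0.6885.
m_3 = (0.4050 + 0.0000 + 0.8550) / 0.6885 = 1.26 / 0.6885 ≈ 1.830.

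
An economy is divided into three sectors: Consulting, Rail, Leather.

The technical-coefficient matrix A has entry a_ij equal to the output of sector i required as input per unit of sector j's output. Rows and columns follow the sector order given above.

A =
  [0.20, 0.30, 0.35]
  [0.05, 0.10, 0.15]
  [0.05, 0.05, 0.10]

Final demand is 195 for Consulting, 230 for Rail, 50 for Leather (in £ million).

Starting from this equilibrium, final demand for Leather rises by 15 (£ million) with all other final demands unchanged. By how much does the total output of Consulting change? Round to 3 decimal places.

I − A =
  [   0.80    -0.30    -0.35]
  [  -0.05     0.90    -0.15]
  [  -0.05    -0.05     0.90]
Cofactors of I−A, C_ij = (−1)^(i+j)·(minor ij) (rows/columns in the sector order above):
  C_11 = (0.90)(0.90) − (-0.15)(-0.05) = 0.8025
  C_12 = −[(-0.05)(0.90) − (-0.15)(-0.05)] = 0.0525
  C_13 = (-0.05)(-0.05) − (0.90)(-0.05) = 0.0475
  C_21 = −[(-0.30)(0.90) − (-0.35)(-0.05)] = 0.2875
  C_22 = (0.80)(0.90) − (-0.35)(-0.05) = 0.7025
  C_23 = −[(0.80)(-0.05) − (-0.30)(-0.05)] = 0.0550
  C_31 = (-0.30)(-0.15) − (-0.35)(0.90) = 0.3600
  C_32 = −[(0.80)(-0.15) − (-0.35)(-0.05)] = 0.1375
  C_33 = (0.80)(0.90) − (-0.30)(-0.05) = 0.7050
det(I−A) = Σ_j (I−A)_1j·C_1j = (0.80)(0.8025) + (-0.30)(0.0525) + (-0.35)(0.0475) = 0.609625
adj(I−A) = Cᵀ =
  [ 0.8025   0.2875   0.3600]
  [ 0.0525   0.7025   0.1375]
  [ 0.0475   0.0550   0.7050]
(I − A)⁻¹ = adj(I−A) / det(I−A) ≈
  [   1.3164     0.4716     0.5905]
  [   0.0861     1.1523     0.2255]
  [   0.0779     0.0902     1.1564]
Δx = (I − A)⁻¹ Δd with Δd having +15 in the Leather component and 0 elsewhere.
So Δx_C = L_CL · (+15), where L_CL = adj(I−A)_CL / det(I−A) = 0.3600 / 0.609625.
Δx_C = 0.3600 × (+15) / 0.609625 = 5.40 / 0.609625 ≈ 8.858.

Δx_C = 8.858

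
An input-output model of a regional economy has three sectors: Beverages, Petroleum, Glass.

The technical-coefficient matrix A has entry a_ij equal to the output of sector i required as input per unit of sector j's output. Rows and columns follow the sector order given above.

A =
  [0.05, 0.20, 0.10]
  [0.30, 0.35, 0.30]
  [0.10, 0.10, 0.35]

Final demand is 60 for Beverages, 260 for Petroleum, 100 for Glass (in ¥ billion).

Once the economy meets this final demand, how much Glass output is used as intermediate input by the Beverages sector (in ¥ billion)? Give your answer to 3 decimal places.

I − A =
  [   0.95    -0.20    -0.10]
  [  -0.30     0.65    -0.30]
  [  -0.10    -0.10     0.65]
Cofactors of I−A, C_ij = (−1)^(i+j)·(minor ij) (rows/columns in the sector order above):
  C_11 = (0.65)(0.65) − (-0.30)(-0.10) = 0.3925
  C_12 = −[(-0.30)(0.65) − (-0.30)(-0.10)] = 0.2250
  C_13 = (-0.30)(-0.10) − (0.65)(-0.10) = 0.0950
  C_21 = −[(-0.20)(0.65) − (-0.10)(-0.10)] = 0.1400
  C_22 = (0.95)(0.65) − (-0.10)(-0.10) = 0.6075
  C_23 = −[(0.95)(-0.10) − (-0.20)(-0.10)] = 0.1150
  C_31 = (-0.20)(-0.30) − (-0.10)(0.65) = 0.1250
  C_32 = −[(0.95)(-0.30) − (-0.10)(-0.30)] = 0.3150
  C_33 = (0.95)(0.65) − (-0.20)(-0.30) = 0.5575
det(I−A) = Σ_j (I−A)_1j·C_1j = (0.95)(0.3925) + (-0.20)(0.2250) + (-0.10)(0.0950) = 0.318375
adj(I−A) = Cᵀ =
  [ 0.3925   0.1400   0.1250]
  [ 0.2250   0.6075   0.3150]
  [ 0.0950   0.1150   0.5575]
(I − A)⁻¹ = adj(I−A) / det(I−A) ≈
  [   1.2328     0.4397     0.3926]
  [   0.7067     1.9081     0.9894]
  [   0.2984     0.3612     1.7511]
First solve x = (I − A)⁻¹ d = adj(I−A)·d / det(I−A); in particular x_B = (0.3925·60 + 0.1400·260 + 0.1250·100) / 0.318375 = 72.45 / 0.318375 ≈ 227.56184.
Intermediate flow from G to B: z_GB = a_GB · x_B = 0.10 × 72.45 / 0.318375 = 7.245 / 0.318375 ≈ 22.756.

z_GB = 22.756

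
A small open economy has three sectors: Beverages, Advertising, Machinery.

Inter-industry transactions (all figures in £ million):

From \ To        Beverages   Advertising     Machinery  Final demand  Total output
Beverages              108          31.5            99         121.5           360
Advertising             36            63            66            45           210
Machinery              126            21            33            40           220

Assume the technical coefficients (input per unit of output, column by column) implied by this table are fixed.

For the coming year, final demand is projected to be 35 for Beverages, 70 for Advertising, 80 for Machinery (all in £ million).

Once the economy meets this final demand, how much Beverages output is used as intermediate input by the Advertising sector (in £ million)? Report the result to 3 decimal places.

Technical coefficients a_ij = z_ij / X_j:
  a_BB = 108/360 = 0.30, a_AB = 36/360 = 0.10, a_MB = 126/360 = 0.35
  a_BA = 31.5/210 = 0.15, a_AA = 63/210 = 0.30, a_MA = 21/210 = 0.10
  a_BM = 99/220 = 0.45, a_AM = 66/220 = 0.30, a_MM = 33/220 = 0.15
I − A =
  [   0.70    -0.15    -0.45]
  [  -0.10     0.70    -0.30]
  [  -0.35    -0.10     0.85]
Cofactors of I−A, C_ij = (−1)^(i+j)·(minor ij) (rows/columns in the sector order above):
  C_11 = (0.70)(0.85) − (-0.30)(-0.10) = 0.5650
  C_12 = −[(-0.10)(0.85) − (-0.30)(-0.35)] = 0.1900
  C_13 = (-0.10)(-0.10) − (0.70)(-0.35) = 0.2550
  C_21 = −[(-0.15)(0.85) − (-0.45)(-0.10)] = 0.1725
  C_22 = (0.70)(0.85) − (-0.45)(-0.35) = 0.4375
  C_23 = −[(0.70)(-0.10) − (-0.15)(-0.35)] = 0.1225
  C_31 = (-0.15)(-0.30) − (-0.45)(0.70) = 0.3600
  C_32 = −[(0.70)(-0.30) − (-0.45)(-0.10)] = 0.2550
  C_33 = (0.70)(0.70) − (-0.15)(-0.10) = 0.4750
det(I−A) = Σ_j (I−A)_1j·C_1j = (0.70)(0.5650) + (-0.15)(0.1900) + (-0.45)(0.2550) = 0.25225
adj(I−A) = Cᵀ =
  [ 0.5650   0.1725   0.3600]
  [ 0.1900   0.4375   0.2550]
  [ 0.2550   0.1225   0.4750]
(I − A)⁻¹ = adj(I−A) / det(I−A) ≈
  [   2.2398     0.6838     1.4272]
  [   0.7532     1.7344     1.0109]
  [   1.0109     0.4856     1.8831]
First solve x = (I − A)⁻¹ d = adj(I−A)·d / det(I−A); in particular x_A = (0.1900·35 + 0.4375·70 + 0.2550·80) / 0.25225 = 57.675 / 0.25225 ≈ 228.64222.
Intermediate flow from B to A: z_BA = a_BA · x_A = 0.15 × 57.675 / 0.25225 = 8.65125 / 0.25225 ≈ 34.296.

z_BA = 34.296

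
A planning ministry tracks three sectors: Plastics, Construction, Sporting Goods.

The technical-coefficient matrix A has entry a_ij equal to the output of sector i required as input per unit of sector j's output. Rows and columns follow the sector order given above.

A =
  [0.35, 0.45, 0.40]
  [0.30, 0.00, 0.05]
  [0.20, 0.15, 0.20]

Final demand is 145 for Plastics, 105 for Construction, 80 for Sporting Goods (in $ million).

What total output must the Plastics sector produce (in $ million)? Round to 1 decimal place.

I − A =
  [   0.65    -0.45    -0.40]
  [  -0.30     1.00    -0.05]
  [  -0.20    -0.15     0.80]
Cofactors of I−A, C_ij = (−1)^(i+j)·(minor ij) (rows/columns in the sector order above):
  C_11 = (1.00)(0.80) − (-0.05)(-0.15) = 0.7925
  C_12 = −[(-0.30)(0.80) − (-0.05)(-0.20)] = 0.2500
  C_13 = (-0.30)(-0.15) − (1.00)(-0.20) = 0.2450
  C_21 = −[(-0.45)(0.80) − (-0.40)(-0.15)] = 0.4200
  C_22 = (0.65)(0.80) − (-0.40)(-0.20) = 0.4400
  C_23 = −[(0.65)(-0.15) − (-0.45)(-0.20)] = 0.1875
  C_31 = (-0.45)(-0.05) − (-0.40)(1.00) = 0.4225
  C_32 = −[(0.65)(-0.05) − (-0.40)(-0.30)] = 0.1525
  C_33 = (0.65)(1.00) − (-0.45)(-0.30) = 0.5150
det(I−A) = Σ_j (I−A)_1j·C_1j = (0.65)(0.7925) + (-0.45)(0.2500) + (-0.40)(0.2450) = 0.304625
adj(I−A) = Cᵀ =
  [ 0.7925   0.4200   0.4225]
  [ 0.2500   0.4400   0.1525]
  [ 0.2450   0.1875   0.5150]
(I − A)⁻¹ = adj(I−A) / det(I−A) ≈
  [   2.6016     1.3787     1.3870]
  [   0.8207     1.4444     0.5006]
  [   0.8043     0.6155     1.6906]
x = (I − A)⁻¹ d = adj(I−A)·d / det(I−A), with det(I−A) = 0.304625:
  x_P = (0.7925·145 + 0.4200·105 + 0.4225·80) / 0.304625 = 192.8125 / 0.304625 ≈ 633.0
  x_C = (0.2500·145 + 0.4400·105 + 0.1525·80) / 0.304625 = 94.65 / 0.304625 ≈ 310.7
  x_S = (0.2450·145 + 0.1875·105 + 0.5150·80) / 0.304625 = 96.4125 / 0.304625 ≈ 316.5

x_P = 633.0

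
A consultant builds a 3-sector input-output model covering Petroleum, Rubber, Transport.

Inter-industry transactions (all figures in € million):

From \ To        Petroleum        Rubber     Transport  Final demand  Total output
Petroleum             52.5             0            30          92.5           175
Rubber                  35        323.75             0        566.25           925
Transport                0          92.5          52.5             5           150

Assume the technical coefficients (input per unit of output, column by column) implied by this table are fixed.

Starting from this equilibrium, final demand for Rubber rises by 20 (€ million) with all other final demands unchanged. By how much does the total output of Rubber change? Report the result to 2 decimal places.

Δx_R = 31.19

Technical coefficients a_ij = z_ij / X_j:
  a_PP = 52.5/175 = 0.30, a_RP = 35/175 = 0.20, a_TP = 0/175 = 0.00
  a_PR = 0/925 = 0.00, a_RR = 323.75/925 = 0.35, a_TR = 92.5/925 = 0.10
  a_PT = 30/150 = 0.20, a_RT = 0/150 = 0.00, a_TT = 52.5/150 = 0.35
I − A =
  [   0.70     0.00    -0.20]
  [  -0.20     0.65     0.00]
  [   0.00    -0.10     0.65]
Cofactors of I−A, C_ij = (−1)^(i+j)·(minor ij) (rows/columns in the sector order above):
  C_11 = (0.65)(0.65) − (0.00)(-0.10) = 0.4225
  C_12 = −[(-0.20)(0.65) − (0.00)(0.00)] = 0.1300
  C_13 = (-0.20)(-0.10) − (0.65)(0.00) = 0.0200
  C_21 = −[(0.00)(0.65) − (-0.20)(-0.10)] = 0.0200
  C_22 = (0.70)(0.65) − (-0.20)(0.00) = 0.4550
  C_23 = −[(0.70)(-0.10) − (0.00)(0.00)] = 0.0700
  C_31 = (0.00)(0.00) − (-0.20)(0.65) = 0.1300
  C_32 = −[(0.70)(0.00) − (-0.20)(-0.20)] = 0.0400
  C_33 = (0.70)(0.65) − (0.00)(-0.20) = 0.4550
det(I−A) = Σ_j (I−A)_1j·C_1j = (0.70)(0.4225) + (0.00)(0.1300) + (-0.20)(0.0200) = 0.29175
adj(I−A) = Cᵀ =
  [ 0.4225   0.0200   0.1300]
  [ 0.1300   0.4550   0.0400]
  [ 0.0200   0.0700   0.4550]
(I − A)⁻¹ = adj(I−A) / det(I−A) ≈
  [   1.4482     0.0686     0.4456]
  [   0.4456     1.5596     0.1371]
  [   0.0686     0.2399     1.5596]
Δx = (I − A)⁻¹ Δd with Δd having +20 in the Rubber component and 0 elsewhere.
So Δx_R = L_RR · (+20), where L_RR = adj(I−A)_RR / det(I−A) = 0.4550 / 0.29175.
Δx_R = 0.4550 × (+20) / 0.29175 = 9.10 / 0.29175 ≈ 31.19.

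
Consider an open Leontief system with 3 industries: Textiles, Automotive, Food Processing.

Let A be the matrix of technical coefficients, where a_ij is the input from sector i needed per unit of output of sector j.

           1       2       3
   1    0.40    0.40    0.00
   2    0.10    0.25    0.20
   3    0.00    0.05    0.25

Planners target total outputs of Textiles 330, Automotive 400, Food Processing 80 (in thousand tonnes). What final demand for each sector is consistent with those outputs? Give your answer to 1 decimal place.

I − A =
  [   0.60    -0.40     0.00]
  [  -0.10     0.75    -0.20]
  [   0.00    -0.05     0.75]
d = (I − A) x:
  d_1 = (+0.60)·330 + (-0.40)·400 + (+0.00)·80 = 38.0
  d_2 = (-0.10)·330 + (+0.75)·400 + (-0.20)·80 = 251.0
  d_3 = (+0.00)·330 + (-0.05)·400 + (+0.75)·80 = 40.0

d_1 = 38.0, d_2 = 251.0, d_3 = 40.0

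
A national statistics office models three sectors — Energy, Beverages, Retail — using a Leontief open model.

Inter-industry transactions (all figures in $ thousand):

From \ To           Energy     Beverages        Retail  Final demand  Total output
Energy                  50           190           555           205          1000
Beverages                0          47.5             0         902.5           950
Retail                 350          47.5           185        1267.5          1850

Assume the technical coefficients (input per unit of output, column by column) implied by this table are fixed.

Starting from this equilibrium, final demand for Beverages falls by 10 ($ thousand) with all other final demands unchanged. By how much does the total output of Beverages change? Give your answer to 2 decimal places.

Technical coefficients a_ij = z_ij / X_j:
  a_EE = 50/1000 = 0.05, a_BE = 0/1000 = 0.00, a_RE = 350/1000 = 0.35
  a_EB = 190/950 = 0.20, a_BB = 47.5/950 = 0.05, a_RB = 47.5/950 = 0.05
  a_ER = 555/1850 = 0.30, a_BR = 0/1850 = 0.00, a_RR = 185/1850 = 0.10
I − A =
  [   0.95    -0.20    -0.30]
  [   0.00     0.95     0.00]
  [  -0.35    -0.05     0.90]
Cofactors of I−A, C_ij = (−1)^(i+j)·(minor ij) (rows/columns in the sector order above):
  C_11 = (0.95)(0.90) − (0.00)(-0.05) = 0.8550
  C_12 = −[(0.00)(0.90) − (0.00)(-0.35)] = 0.0000
  C_13 = (0.00)(-0.05) − (0.95)(-0.35) = 0.3325
  C_21 = −[(-0.20)(0.90) − (-0.30)(-0.05)] = 0.1950
  C_22 = (0.95)(0.90) − (-0.30)(-0.35) = 0.7500
  C_23 = −[(0.95)(-0.05) − (-0.20)(-0.35)] = 0.1175
  C_31 = (-0.20)(0.00) − (-0.30)(0.95) = 0.2850
  C_32 = −[(0.95)(0.00) − (-0.30)(0.00)] = 0.0000
  C_33 = (0.95)(0.95) − (-0.20)(0.00) = 0.9025
det(I−A) = Σ_j (I−A)_1j·C_1j = (0.95)(0.8550) + (-0.20)(0.0000) + (-0.30)(0.3325) = 0.7125
adj(I−A) = Cᵀ =
  [ 0.8550   0.1950   0.2850]
  [ 0.0000   0.7500   0.0000]
  [ 0.3325   0.1175   0.9025]
(I − A)⁻¹ = adj(I−A) / det(I−A) ≈
  [   1.2000     0.2737     0.4000]
  [   0.0000     1.0526     0.0000]
  [   0.4667     0.1649     1.2667]
Δx = (I − A)⁻¹ Δd with Δd having -10 in the Beverages component and 0 elsewhere.
So Δx_B = L_BB · (-10), where L_BB = adj(I−A)_BB / det(I−A) = 0.7500 / 0.7125.
Δx_B = 0.7500 × (-10) / 0.7125 = -7.50 / 0.7125 ≈ -10.53.

Δx_B = -10.53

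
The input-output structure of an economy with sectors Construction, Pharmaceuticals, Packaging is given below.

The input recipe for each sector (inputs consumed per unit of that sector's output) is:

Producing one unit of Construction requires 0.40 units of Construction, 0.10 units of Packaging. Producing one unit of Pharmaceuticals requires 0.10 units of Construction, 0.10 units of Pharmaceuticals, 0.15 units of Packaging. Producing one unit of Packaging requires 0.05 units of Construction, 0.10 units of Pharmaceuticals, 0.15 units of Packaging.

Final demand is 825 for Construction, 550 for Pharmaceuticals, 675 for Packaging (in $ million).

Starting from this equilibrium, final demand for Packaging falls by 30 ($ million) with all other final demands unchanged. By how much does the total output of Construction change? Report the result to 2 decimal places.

Δx_1 = -3.71

I − A =
  [   0.60    -0.10    -0.05]
  [   0.00     0.90    -0.10]
  [  -0.10    -0.15     0.85]
Cofactors of I−A, C_ij = (−1)^(i+j)·(minor ij) (rows/columns in the sector order above):
  C_11 = (0.90)(0.85) − (-0.10)(-0.15) = 0.7500
  C_12 = −[(0.00)(0.85) − (-0.10)(-0.10)] = 0.0100
  C_13 = (0.00)(-0.15) − (0.90)(-0.10) = 0.0900
  C_21 = −[(-0.10)(0.85) − (-0.05)(-0.15)] = 0.0925
  C_22 = (0.60)(0.85) − (-0.05)(-0.10) = 0.5050
  C_23 = −[(0.60)(-0.15) − (-0.10)(-0.10)] = 0.1000
  C_31 = (-0.10)(-0.10) − (-0.05)(0.90) = 0.0550
  C_32 = −[(0.60)(-0.10) − (-0.05)(0.00)] = 0.0600
  C_33 = (0.60)(0.90) − (-0.10)(0.00) = 0.5400
det(I−A) = Σ_j (I−A)_1j·C_1j = (0.60)(0.7500) + (-0.10)(0.0100) + (-0.05)(0.0900) = 0.4445
adj(I−A) = Cᵀ =
  [ 0.7500   0.0925   0.0550]
  [ 0.0100   0.5050   0.0600]
  [ 0.0900   0.1000   0.5400]
(I − A)⁻¹ = adj(I−A) / det(I−A) ≈
  [   1.6873     0.2081     0.1237]
  [   0.0225     1.1361     0.1350]
  [   0.2025     0.2250     1.2148]
Δx = (I − A)⁻¹ Δd with Δd having -30 in the Packaging component and 0 elsewhere.
So Δx_1 = L_13 · (-30), where L_13 = adj(I−A)_13 / det(I−A) = 0.0550 / 0.4445.
Δx_1 = 0.0550 × (-30) / 0.4445 = -1.65 / 0.4445 ≈ -3.71.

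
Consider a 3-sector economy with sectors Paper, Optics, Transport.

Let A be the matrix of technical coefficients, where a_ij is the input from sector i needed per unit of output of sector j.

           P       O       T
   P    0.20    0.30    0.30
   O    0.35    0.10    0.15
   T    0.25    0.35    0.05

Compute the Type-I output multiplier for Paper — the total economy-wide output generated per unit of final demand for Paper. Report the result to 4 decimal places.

m_P = 3.5618

I − A =
  [   0.80    -0.30    -0.30]
  [  -0.35     0.90    -0.15]
  [  -0.25    -0.35     0.95]
Cofactors of I−A, C_ij = (−1)^(i+j)·(minor ij) (rows/columns in the sector order above):
  C_11 = (0.90)(0.95) − (-0.15)(-0.35) = 0.8025
  C_12 = −[(-0.35)(0.95) − (-0.15)(-0.25)] = 0.3700
  C_13 = (-0.35)(-0.35) − (0.90)(-0.25) = 0.3475
  C_21 = −[(-0.30)(0.95) − (-0.30)(-0.35)] = 0.3900
  C_22 = (0.80)(0.95) − (-0.30)(-0.25) = 0.6850
  C_23 = −[(0.80)(-0.35) − (-0.30)(-0.25)] = 0.3550
  C_31 = (-0.30)(-0.15) − (-0.30)(0.90) = 0.3150
  C_32 = −[(0.80)(-0.15) − (-0.30)(-0.35)] = 0.2250
  C_33 = (0.80)(0.90) − (-0.30)(-0.35) = 0.6150
det(I−A) = Σ_j (I−A)_1j·C_1j = (0.80)(0.8025) + (-0.30)(0.3700) + (-0.30)(0.3475) = 0.42675
adj(I−A) = Cᵀ =
  [ 0.8025   0.3900   0.3150]
  [ 0.3700   0.6850   0.2250]
  [ 0.3475   0.3550   0.6150]
(I − A)⁻¹ = adj(I−A) / det(I−A) ≈
  [   1.88049     0.91388     0.73814]
  [   0.86702     1.60516     0.52724]
  [   0.81429     0.83187     1.44112]
The output multiplier for sector j is the column-j sum of the Leontief inverse (I − A)⁻¹ = adj(I−A) / det(I−A).
Column P of adj(I−A): (0.8025, 0.3700, 0.3475); det(I−A) = 0.42675.
m_P = (0.8025 + 0.3700 + 0.3475) / 0.42675 = 1.52 / 0.42675 ≈ 3.5618.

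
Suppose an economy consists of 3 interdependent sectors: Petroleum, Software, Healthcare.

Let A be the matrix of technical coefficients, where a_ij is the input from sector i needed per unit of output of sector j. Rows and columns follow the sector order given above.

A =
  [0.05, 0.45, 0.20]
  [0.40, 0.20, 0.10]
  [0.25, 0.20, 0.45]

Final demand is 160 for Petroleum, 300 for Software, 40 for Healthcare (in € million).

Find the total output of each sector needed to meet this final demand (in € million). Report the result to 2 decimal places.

x_1 = 694.52, x_2 = 807.52, x_3 = 682.06

I − A =
  [   0.95    -0.45    -0.20]
  [  -0.40     0.80    -0.10]
  [  -0.25    -0.20     0.55]
Cofactors of I−A, C_ij = (−1)^(i+j)·(minor ij) (rows/columns in the sector order above):
  C_11 = (0.80)(0.55) − (-0.10)(-0.20) = 0.4200
  C_12 = −[(-0.40)(0.55) − (-0.10)(-0.25)] = 0.2450
  C_13 = (-0.40)(-0.20) − (0.80)(-0.25) = 0.2800
  C_21 = −[(-0.45)(0.55) − (-0.20)(-0.20)] = 0.2875
  C_22 = (0.95)(0.55) − (-0.20)(-0.25) = 0.4725
  C_23 = −[(0.95)(-0.20) − (-0.45)(-0.25)] = 0.3025
  C_31 = (-0.45)(-0.10) − (-0.20)(0.80) = 0.2050
  C_32 = −[(0.95)(-0.10) − (-0.20)(-0.40)] = 0.1750
  C_33 = (0.95)(0.80) − (-0.45)(-0.40) = 0.5800
det(I−A) = Σ_j (I−A)_1j·C_1j = (0.95)(0.4200) + (-0.45)(0.2450) + (-0.20)(0.2800) = 0.23275
adj(I−A) = Cᵀ =
  [ 0.4200   0.2875   0.2050]
  [ 0.2450   0.4725   0.1750]
  [ 0.2800   0.3025   0.5800]
(I − A)⁻¹ = adj(I−A) / det(I−A) ≈
  [   1.8045     1.2352     0.8808]
  [   1.0526     2.0301     0.7519]
  [   1.2030     1.2997     2.4919]
x = (I − A)⁻¹ d = adj(I−A)·d / det(I−A), with det(I−A) = 0.23275:
  x_1 = (0.4200·160 + 0.2875·300 + 0.2050·40) / 0.23275 = 161.65 / 0.23275 ≈ 694.52
  x_2 = (0.2450·160 + 0.4725·300 + 0.1750·40) / 0.23275 = 187.95 / 0.23275 ≈ 807.52
  x_3 = (0.2800·160 + 0.3025·300 + 0.5800·40) / 0.23275 = 158.75 / 0.23275 ≈ 682.06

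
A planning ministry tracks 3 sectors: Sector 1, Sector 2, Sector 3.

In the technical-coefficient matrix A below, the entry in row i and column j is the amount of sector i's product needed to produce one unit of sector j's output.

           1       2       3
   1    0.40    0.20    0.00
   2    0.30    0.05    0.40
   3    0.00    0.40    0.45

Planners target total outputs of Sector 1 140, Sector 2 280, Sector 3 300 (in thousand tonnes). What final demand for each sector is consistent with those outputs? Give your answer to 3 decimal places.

d_1 = 28.000, d_2 = 104.000, d_3 = 53.000

I − A =
  [   0.60    -0.20     0.00]
  [  -0.30     0.95    -0.40]
  [   0.00    -0.40     0.55]
d = (I − A) x:
  d_1 = (+0.60)·140 + (-0.20)·280 + (+0.00)·300 = 28.000
  d_2 = (-0.30)·140 + (+0.95)·280 + (-0.40)·300 = 104.000
  d_3 = (+0.00)·140 + (-0.40)·280 + (+0.55)·300 = 53.000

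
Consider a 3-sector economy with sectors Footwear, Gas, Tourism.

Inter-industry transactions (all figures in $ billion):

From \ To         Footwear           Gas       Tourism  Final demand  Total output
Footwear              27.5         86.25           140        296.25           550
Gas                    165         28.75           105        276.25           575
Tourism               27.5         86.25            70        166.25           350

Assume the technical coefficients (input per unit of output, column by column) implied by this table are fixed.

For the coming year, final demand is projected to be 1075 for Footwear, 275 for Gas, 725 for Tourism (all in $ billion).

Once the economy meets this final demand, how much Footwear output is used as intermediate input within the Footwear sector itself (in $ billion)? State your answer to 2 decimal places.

z_11 = 93.23

Technical coefficients a_ij = z_ij / X_j:
  a_11 = 27.5/550 = 0.05, a_21 = 165/550 = 0.30, a_31 = 27.5/550 = 0.05
  a_12 = 86.25/575 = 0.15, a_22 = 28.75/575 = 0.05, a_32 = 86.25/575 = 0.15
  a_13 = 140/350 = 0.40, a_23 = 105/350 = 0.30, a_33 = 70/350 = 0.20
I − A =
  [   0.95    -0.15    -0.40]
  [  -0.30     0.95    -0.30]
  [  -0.05    -0.15     0.80]
Cofactors of I−A, C_ij = (−1)^(i+j)·(minor ij) (rows/columns in the sector order above):
  C_11 = (0.95)(0.80) − (-0.30)(-0.15) = 0.7150
  C_12 = −[(-0.30)(0.80) − (-0.30)(-0.05)] = 0.2550
  C_13 = (-0.30)(-0.15) − (0.95)(-0.05) = 0.0925
  C_21 = −[(-0.15)(0.80) − (-0.40)(-0.15)] = 0.1800
  C_22 = (0.95)(0.80) − (-0.40)(-0.05) = 0.7400
  C_23 = −[(0.95)(-0.15) − (-0.15)(-0.05)] = 0.1500
  C_31 = (-0.15)(-0.30) − (-0.40)(0.95) = 0.4250
  C_32 = −[(0.95)(-0.30) − (-0.40)(-0.30)] = 0.4050
  C_33 = (0.95)(0.95) − (-0.15)(-0.30) = 0.8575
det(I−A) = Σ_j (I−A)_1j·C_1j = (0.95)(0.7150) + (-0.15)(0.2550) + (-0.40)(0.0925) = 0.6040
adj(I−A) = Cᵀ =
  [ 0.7150   0.1800   0.4250]
  [ 0.2550   0.7400   0.4050]
  [ 0.0925   0.1500   0.8575]
(I − A)⁻¹ = adj(I−A) / det(I−A) ≈
  [   1.1838     0.2980     0.7036]
  [   0.4222     1.2252     0.6705]
  [   0.1531     0.2483     1.4197]
First solve x = (I − A)⁻¹ d = adj(I−A)·d / det(I−A); in particular x_1 = (0.7150·1075 + 0.1800·275 + 0.4250·725) / 0.6040 = 1126.25 / 0.6040 ≈ 1864.6523.
Intermediate flow from 1 to 1: z_11 = a_11 · x_1 = 0.05 × 1126.25 / 0.6040 = 56.3125 / 0.6040 ≈ 93.23.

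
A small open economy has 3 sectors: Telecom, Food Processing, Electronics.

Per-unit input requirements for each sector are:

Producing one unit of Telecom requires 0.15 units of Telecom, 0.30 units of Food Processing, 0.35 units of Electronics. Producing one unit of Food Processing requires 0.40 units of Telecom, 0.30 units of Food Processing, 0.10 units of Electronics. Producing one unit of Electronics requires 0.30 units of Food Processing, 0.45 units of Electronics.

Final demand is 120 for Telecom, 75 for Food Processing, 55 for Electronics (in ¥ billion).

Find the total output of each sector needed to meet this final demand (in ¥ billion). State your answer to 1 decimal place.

x_1 = 339.1, x_2 = 420.6, x_3 = 392.3

I − A =
  [   0.85    -0.40     0.00]
  [  -0.30     0.70    -0.30]
  [  -0.35    -0.10     0.55]
Cofactors of I−A, C_ij = (−1)^(i+j)·(minor ij) (rows/columns in the sector order above):
  C_11 = (0.70)(0.55) − (-0.30)(-0.10) = 0.3550
  C_12 = −[(-0.30)(0.55) − (-0.30)(-0.35)] = 0.2700
  C_13 = (-0.30)(-0.10) − (0.70)(-0.35) = 0.2750
  C_21 = −[(-0.40)(0.55) − (0.00)(-0.10)] = 0.2200
  C_22 = (0.85)(0.55) − (0.00)(-0.35) = 0.4675
  C_23 = −[(0.85)(-0.10) − (-0.40)(-0.35)] = 0.2250
  C_31 = (-0.40)(-0.30) − (0.00)(0.70) = 0.1200
  C_32 = −[(0.85)(-0.30) − (0.00)(-0.30)] = 0.2550
  C_33 = (0.85)(0.70) − (-0.40)(-0.30) = 0.4750
det(I−A) = Σ_j (I−A)_1j·C_1j = (0.85)(0.3550) + (-0.40)(0.2700) + (0.00)(0.2750) = 0.19375
adj(I−A) = Cᵀ =
  [ 0.3550   0.2200   0.1200]
  [ 0.2700   0.4675   0.2550]
  [ 0.2750   0.2250   0.4750]
(I − A)⁻¹ = adj(I−A) / det(I−A) ≈
  [   1.8323     1.1355     0.6194]
  [   1.3935     2.4129     1.3161]
  [   1.4194     1.1613     2.4516]
x = (I − A)⁻¹ d = adj(I−A)·d / det(I−A), with det(I−A) = 0.19375:
  x_1 = (0.3550·120 + 0.2200·75 + 0.1200·55) / 0.19375 = 65.70 / 0.19375 ≈ 339.1
  x_2 = (0.2700·120 + 0.4675·75 + 0.2550·55) / 0.19375 = 81.4875 / 0.19375 ≈ 420.6
  x_3 = (0.2750·120 + 0.2250·75 + 0.4750·55) / 0.19375 = 76.00 / 0.19375 ≈ 392.3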